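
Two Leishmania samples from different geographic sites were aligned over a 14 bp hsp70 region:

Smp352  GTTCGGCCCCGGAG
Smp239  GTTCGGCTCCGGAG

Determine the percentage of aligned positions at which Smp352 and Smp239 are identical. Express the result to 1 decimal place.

The sequences differ at position 8 (C/T).
13 of the 14 sites match, so the percent identity is 13/14 × 100 = 92.9%.

92.9%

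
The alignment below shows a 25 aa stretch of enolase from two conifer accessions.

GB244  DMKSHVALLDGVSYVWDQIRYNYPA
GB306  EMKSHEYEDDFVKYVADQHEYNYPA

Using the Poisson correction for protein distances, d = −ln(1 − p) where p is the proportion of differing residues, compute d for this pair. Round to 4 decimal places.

The sequences differ at positions 1 (D/E), 6 (V/E), 7 (A/Y), 8 (L/E), 9 (L/D), 11 (G/F), 13 (S/K), 16 (W/A), 19 (I/H), 20 (R/E).
p = 10/25 = 0.400000.
d = −ln(1 − 0.400000) = −ln(0.600000) = 0.5108.

0.5108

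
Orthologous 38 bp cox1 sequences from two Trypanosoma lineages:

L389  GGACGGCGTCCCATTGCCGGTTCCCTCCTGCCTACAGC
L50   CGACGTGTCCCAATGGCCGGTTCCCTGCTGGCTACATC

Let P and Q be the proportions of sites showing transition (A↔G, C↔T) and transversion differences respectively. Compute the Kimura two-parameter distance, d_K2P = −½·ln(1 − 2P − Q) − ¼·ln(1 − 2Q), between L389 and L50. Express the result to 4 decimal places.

Mismatches occur at site 1 (G↔C, transversion), site 6 (G↔T, transversion), site 7 (C↔G, transversion), site 8 (G↔T, transversion), site 9 (T↔C, transition), site 12 (C↔A, transversion), site 15 (T↔G, transversion), site 27 (C↔G, transversion), site 31 (C↔G, transversion), site 37 (G↔T, transversion).
Of the 10 differences, 1 transition and 9 transversions over 38 sites: P = 1/38 = 0.026316, Q = 9/38 = 0.236842.
d = −0.5·ln(0.710526) − 0.25·ln(0.526316) = −0.5·(-0.341750) − 0.25·(-0.641853) = 0.3313.

0.3313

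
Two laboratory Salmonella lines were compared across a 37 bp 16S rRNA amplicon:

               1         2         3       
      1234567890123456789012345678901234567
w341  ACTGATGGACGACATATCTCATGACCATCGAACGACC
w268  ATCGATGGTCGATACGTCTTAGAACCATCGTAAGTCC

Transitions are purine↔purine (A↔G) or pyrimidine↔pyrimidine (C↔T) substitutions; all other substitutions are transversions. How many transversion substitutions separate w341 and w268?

Mismatches occur at site 2 (C/T, transition), site 3 (T/C, transition), site 9 (A/T, transversion), site 13 (C/T, transition), site 15 (T/C, transition), site 16 (A/G, transition), site 20 (C/T, transition), site 22 (T/G, transversion), site 23 (G/A, transition), site 31 (A/T, transversion), site 33 (C/A, transversion), site 35 (A/T, transversion).
Of the 12 differences, 7 transitions and 5 transversions, so the answer is 5.

5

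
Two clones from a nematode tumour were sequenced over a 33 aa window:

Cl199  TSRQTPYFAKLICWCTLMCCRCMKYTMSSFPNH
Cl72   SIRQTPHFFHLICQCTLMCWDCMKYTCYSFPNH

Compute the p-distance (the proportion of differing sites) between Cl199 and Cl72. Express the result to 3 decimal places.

Mismatches occur at site 1 (T/S), site 2 (S/I), site 7 (Y/H), site 9 (A/F), site 10 (K/H), site 14 (W/Q), site 20 (C/W), site 21 (R/D), site 27 (M/C), site 28 (S/Y).
There are 10 differences over 33 sites, so p = 10/33 = 0.303.

0.303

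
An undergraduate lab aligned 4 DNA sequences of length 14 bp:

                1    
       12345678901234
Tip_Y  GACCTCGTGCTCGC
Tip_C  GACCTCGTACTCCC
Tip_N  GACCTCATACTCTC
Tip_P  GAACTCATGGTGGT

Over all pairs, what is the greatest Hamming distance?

7

Pairwise Hamming distances:
  Tip_Y vs Tip_C: 2
  Tip_Y vs Tip_N: 3
  Tip_Y vs Tip_P: 5
  Tip_C vs Tip_N: 2
  Tip_C vs Tip_P: 7
  Tip_N vs Tip_P: 6
The largest is 7, between Tip_C and Tip_P.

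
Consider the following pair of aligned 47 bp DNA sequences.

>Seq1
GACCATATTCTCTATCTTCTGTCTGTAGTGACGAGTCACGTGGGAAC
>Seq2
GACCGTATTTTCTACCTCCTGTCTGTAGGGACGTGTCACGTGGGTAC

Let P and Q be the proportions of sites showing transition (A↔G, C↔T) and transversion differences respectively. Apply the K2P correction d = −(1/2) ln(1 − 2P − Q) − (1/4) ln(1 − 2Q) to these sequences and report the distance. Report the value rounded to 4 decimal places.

0.1675

Differing sites — 5:A/G (Ti); 10:C/T (Ti); 15:T/C (Ti); 18:T/C (Ti); 29:T/G (Tv); 34:A/T (Tv); 45:A/T (Tv).
Of the 7 differences, 4 transitions and 3 transversions over 47 sites: P = 4/47 = 0.085106, Q = 3/47 = 0.063830.
d = −0.5·ln(0.765958) − 0.25·ln(0.872340) = −0.5·(-0.266628) − 0.25·(-0.136576) = 0.1675.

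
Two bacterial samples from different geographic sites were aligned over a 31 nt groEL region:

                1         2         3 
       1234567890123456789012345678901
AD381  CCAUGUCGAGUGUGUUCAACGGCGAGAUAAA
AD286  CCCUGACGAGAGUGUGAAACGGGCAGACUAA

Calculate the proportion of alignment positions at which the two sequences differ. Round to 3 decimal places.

Differing sites — 3:A/C; 6:U/A; 11:U/A; 16:U/G; 17:C/A; 23:C/G; 24:G/C; 28:U/C; 29:A/U.
There are 9 differences over 31 sites, so p = 9/31 = 0.290.

0.290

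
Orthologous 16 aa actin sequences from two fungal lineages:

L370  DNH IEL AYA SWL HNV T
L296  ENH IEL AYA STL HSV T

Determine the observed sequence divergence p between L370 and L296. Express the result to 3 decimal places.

The sequences differ at positions 1 (D/E), 11 (W/T), 14 (N/S).
There are 3 differences over 16 sites, so p = 3/16 = 0.188.

0.188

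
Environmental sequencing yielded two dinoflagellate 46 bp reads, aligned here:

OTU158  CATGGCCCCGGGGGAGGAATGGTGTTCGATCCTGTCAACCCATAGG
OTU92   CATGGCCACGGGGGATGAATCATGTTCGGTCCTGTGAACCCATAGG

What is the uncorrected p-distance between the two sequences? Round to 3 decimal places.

The sequences differ at positions 8 (C/A), 16 (G/T), 21 (G/C), 22 (G/A), 29 (A/G), 36 (C/G).
There are 6 differences over 46 sites, so p = 6/46 = 0.130.

0.130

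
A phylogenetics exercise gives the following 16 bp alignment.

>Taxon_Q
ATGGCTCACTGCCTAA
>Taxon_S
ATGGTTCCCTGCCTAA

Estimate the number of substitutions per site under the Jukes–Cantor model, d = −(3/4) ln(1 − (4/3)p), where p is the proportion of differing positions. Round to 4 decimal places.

0.1367

The sequences differ at positions 5 (C/T), 8 (A/C).
p = 2/16 = 0.125000.
d = −0.75 · ln(1 − (4/3)·0.125000) = −0.75 · ln(0.833333) = −0.75 · (-0.182322) = 0.1367.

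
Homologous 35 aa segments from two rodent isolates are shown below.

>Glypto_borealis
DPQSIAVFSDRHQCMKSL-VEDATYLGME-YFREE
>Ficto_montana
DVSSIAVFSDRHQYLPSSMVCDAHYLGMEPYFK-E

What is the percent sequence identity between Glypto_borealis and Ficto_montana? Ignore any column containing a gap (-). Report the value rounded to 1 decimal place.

Excluding the 3 gap columns leaves 32 comparable sites.
Mismatches occur at site 2 (P/V), site 3 (Q/S), site 14 (C/Y), site 15 (M/L), site 16 (K/P), site 18 (L/S), site 21 (E/C), site 24 (T/H), site 33 (R/K).
23 of the 32 comparable sites match, so the percent identity is 23/32 × 100 = 71.9%.

71.9%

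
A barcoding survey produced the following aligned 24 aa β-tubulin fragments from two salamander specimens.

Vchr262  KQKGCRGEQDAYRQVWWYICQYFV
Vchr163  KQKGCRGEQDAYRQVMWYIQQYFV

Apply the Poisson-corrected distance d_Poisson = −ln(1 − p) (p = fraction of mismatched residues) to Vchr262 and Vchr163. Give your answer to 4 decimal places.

The sequences differ at positions 16 (W/M), 20 (C/Q).
p = 2/24 = 0.083333.
d = −ln(1 − 0.083333) = −ln(0.916667) = 0.0870.

0.0870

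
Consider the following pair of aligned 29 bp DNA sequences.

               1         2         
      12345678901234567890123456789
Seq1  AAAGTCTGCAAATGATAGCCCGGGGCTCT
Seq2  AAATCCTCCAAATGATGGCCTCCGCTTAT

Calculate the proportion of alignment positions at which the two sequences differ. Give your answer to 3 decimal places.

The sequences differ at positions 4 (G/T), 5 (T/C), 8 (G/C), 17 (A/G), 21 (C/T), 22 (G/C), 23 (G/C), 25 (G/C), 26 (C/T), 28 (C/A).
There are 10 differences over 29 sites, so p = 10/29 = 0.345.

0.345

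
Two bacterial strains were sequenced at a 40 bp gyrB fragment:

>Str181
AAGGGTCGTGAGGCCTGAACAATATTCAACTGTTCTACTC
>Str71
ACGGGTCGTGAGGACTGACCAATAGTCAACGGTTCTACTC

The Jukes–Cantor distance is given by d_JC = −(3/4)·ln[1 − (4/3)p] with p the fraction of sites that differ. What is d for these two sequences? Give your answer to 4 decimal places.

0.1367

The sequences differ at positions 2 (A/C), 14 (C/A), 19 (A/C), 25 (T/G), 31 (T/G).
p = 5/40 = 0.125000.
d = −0.75 · ln(1 − (4/3)·0.125000) = −0.75 · ln(0.833333) = −0.75 · (-0.182322) = 0.1367.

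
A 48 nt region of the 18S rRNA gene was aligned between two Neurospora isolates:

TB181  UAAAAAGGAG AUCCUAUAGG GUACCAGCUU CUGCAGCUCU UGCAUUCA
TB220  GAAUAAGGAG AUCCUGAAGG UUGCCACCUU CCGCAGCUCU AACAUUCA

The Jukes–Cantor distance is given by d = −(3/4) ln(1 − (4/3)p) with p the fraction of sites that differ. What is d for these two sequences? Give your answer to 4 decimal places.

Differing sites — 1:U/G; 4:A/U; 16:A/G; 17:U/A; 21:G/U; 23:A/G; 27:G/C; 32:U/C; 41:U/A; 42:G/A.
p = 10/48 = 0.208333.
d = −0.75 · ln(1 − (4/3)·0.208333) = −0.75 · ln(0.722223) = −0.75 · (-0.325421) = 0.2441.

0.2441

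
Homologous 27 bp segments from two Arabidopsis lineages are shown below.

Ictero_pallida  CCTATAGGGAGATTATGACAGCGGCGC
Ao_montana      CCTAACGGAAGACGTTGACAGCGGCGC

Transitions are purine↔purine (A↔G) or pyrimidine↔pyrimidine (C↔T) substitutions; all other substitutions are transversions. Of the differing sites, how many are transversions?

4

Differing sites — 5:T/A (Tv); 6:A/C (Tv); 9:G/A (Ti); 13:T/C (Ti); 14:T/G (Tv); 15:A/T (Tv).
Of the 6 differences, 2 transitions and 4 transversions, so the answer is 4.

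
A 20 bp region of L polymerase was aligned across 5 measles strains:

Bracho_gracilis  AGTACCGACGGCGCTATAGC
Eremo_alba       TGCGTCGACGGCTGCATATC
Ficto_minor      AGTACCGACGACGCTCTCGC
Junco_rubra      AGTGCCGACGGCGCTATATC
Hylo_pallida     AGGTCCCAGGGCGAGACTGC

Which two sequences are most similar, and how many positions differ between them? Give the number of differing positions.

Pairwise Hamming distances:
  Bracho_gracilis vs Eremo_alba: 8
  Bracho_gracilis vs Ficto_minor: 3
  Bracho_gracilis vs Junco_rubra: 2
  Bracho_gracilis vs Hylo_pallida: 8
  Eremo_alba vs Ficto_minor: 11
  Eremo_alba vs Junco_rubra: 6
  Eremo_alba vs Hylo_pallida: 12
  Ficto_minor vs Junco_rubra: 5
  Ficto_minor vs Hylo_pallida: 10
  Junco_rubra vs Hylo_pallida: 9
The smallest is 2, between Bracho_gracilis and Junco_rubra.

2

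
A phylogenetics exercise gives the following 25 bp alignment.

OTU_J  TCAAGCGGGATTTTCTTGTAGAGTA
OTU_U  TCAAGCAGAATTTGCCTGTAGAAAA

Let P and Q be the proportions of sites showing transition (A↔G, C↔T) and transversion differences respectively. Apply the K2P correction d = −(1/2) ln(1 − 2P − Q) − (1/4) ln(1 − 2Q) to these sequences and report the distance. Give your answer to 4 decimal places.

The sequences differ at positions 7 (G/A, transition), 9 (G/A, transition), 14 (T/G, transversion), 16 (T/C, transition), 23 (G/A, transition), 24 (T/A, transversion).
Of the 6 differences, 4 transitions and 2 transversions over 25 sites: P = 4/25 = 0.160000, Q = 2/25 = 0.080000.
d = −0.5·ln(0.600000) − 0.25·ln(0.840000) = −0.5·(-0.510826) − 0.25·(-0.174353) = 0.2990.

0.2990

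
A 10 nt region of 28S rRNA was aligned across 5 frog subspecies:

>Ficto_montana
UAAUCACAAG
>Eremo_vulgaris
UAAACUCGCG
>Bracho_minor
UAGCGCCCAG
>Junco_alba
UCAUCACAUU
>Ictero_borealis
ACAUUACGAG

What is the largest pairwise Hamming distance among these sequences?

Pairwise Hamming distances:
  Ficto_montana vs Eremo_vulgaris: 4
  Ficto_montana vs Bracho_minor: 5
  Ficto_montana vs Junco_alba: 3
  Ficto_montana vs Ictero_borealis: 4
  Eremo_vulgaris vs Bracho_minor: 6
  Eremo_vulgaris vs Junco_alba: 6
  Eremo_vulgaris vs Ictero_borealis: 6
  Bracho_minor vs Junco_alba: 8
  Bracho_minor vs Ictero_borealis: 7
  Junco_alba vs Ictero_borealis: 5
The largest is 8, between Bracho_minor and Junco_alba.

8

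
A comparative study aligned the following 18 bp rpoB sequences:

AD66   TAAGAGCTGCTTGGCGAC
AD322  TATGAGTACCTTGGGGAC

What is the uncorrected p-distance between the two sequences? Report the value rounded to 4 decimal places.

0.2778

Differing sites — 3:A/T; 7:C/T; 8:T/A; 9:G/C; 15:C/G.
There are 5 differences over 18 sites, so p = 5/18 = 0.2778.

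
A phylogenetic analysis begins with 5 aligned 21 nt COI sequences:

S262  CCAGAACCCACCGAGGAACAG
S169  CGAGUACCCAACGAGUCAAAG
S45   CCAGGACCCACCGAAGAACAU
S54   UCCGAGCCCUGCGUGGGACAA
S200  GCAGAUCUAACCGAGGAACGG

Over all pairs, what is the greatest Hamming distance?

Pairwise Hamming distances:
  S262 vs S169: 6
  S262 vs S45: 3
  S262 vs S54: 8
  S262 vs S200: 5
  S169 vs S45: 8
  S169 vs S54: 12
  S169 vs S200: 11
  S45 vs S54: 10
  S45 vs S200: 8
  S54 vs S200: 11
The largest is 12, between S169 and S54.

12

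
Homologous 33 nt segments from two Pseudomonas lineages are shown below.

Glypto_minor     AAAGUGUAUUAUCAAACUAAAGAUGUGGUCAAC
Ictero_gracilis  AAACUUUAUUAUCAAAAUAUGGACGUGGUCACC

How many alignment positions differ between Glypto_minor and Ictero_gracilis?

7

Mismatches occur at site 4 (G/C), site 6 (G/U), site 17 (C/A), site 20 (A/U), site 21 (A/G), site 24 (U/C), site 32 (A/C).
That gives 7 mismatches out of 33 aligned sites, so the Hamming distance is 7.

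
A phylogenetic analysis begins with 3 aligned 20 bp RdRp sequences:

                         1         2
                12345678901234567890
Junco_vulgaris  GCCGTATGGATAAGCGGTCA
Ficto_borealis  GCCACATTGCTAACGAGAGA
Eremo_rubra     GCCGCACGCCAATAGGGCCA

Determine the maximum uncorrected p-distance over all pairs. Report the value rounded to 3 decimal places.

0.500

Pairwise Hamming distances:
  Junco_vulgaris vs Ficto_borealis: 9
  Junco_vulgaris vs Eremo_rubra: 9
  Ficto_borealis vs Eremo_rubra: 10
The largest is 10 mismatches, between Ficto_borealis and Eremo_rubra; p = 10/20 = 0.500.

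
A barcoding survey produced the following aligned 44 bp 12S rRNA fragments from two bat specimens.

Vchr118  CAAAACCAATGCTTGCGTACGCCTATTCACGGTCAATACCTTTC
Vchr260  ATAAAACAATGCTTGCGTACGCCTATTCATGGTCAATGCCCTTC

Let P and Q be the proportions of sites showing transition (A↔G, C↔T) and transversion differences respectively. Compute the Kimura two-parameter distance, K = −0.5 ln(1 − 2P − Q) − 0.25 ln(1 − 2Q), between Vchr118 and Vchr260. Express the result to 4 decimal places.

0.1511

The sequences differ at positions 1 (C/A, transversion), 2 (A/T, transversion), 6 (C/A, transversion), 30 (C/T, transition), 38 (A/G, transition), 41 (T/C, transition).
Of the 6 differences, 3 transitions and 3 transversions over 44 sites: P = 3/44 = 0.068182, Q = 3/44 = 0.068182.
d = −0.5·ln(0.795454) − 0.25·ln(0.863636) = −0.5·(-0.228842) − 0.25·(-0.146604) = 0.1511.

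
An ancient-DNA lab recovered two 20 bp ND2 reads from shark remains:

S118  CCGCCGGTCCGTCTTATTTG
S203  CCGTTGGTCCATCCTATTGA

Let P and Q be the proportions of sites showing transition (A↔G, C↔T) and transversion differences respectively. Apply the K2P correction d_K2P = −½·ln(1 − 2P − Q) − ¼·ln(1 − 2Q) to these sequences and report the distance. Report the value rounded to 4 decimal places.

0.4256

The sequences differ at positions 4 (C/T, transition), 5 (C/T, transition), 11 (G/A, transition), 14 (T/C, transition), 19 (T/G, transversion), 20 (G/A, transition).
Of the 6 differences, 5 transitions and 1 transversion over 20 sites: P = 5/20 = 0.250000, Q = 1/20 = 0.050000.
d = −0.5·ln(0.450000) − 0.25·ln(0.900000) = −0.5·(-0.798508) − 0.25·(-0.105361) = 0.4256.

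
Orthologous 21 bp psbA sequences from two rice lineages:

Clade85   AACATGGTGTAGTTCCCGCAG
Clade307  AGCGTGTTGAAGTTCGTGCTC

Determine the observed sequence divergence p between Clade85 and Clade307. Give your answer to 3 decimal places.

Differing sites — 2:A/G; 4:A/G; 7:G/T; 10:T/A; 16:C/G; 17:C/T; 20:A/T; 21:G/C.
There are 8 differences over 21 sites, so p = 8/21 = 0.381.

0.381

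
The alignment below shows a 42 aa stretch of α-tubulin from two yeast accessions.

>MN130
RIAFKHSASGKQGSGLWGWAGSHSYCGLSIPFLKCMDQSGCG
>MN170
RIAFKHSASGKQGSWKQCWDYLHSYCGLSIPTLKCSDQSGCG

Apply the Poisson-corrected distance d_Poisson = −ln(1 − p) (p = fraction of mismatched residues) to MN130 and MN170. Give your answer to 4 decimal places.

Differing sites — 15:G/W; 16:L/K; 17:W/Q; 18:G/C; 20:A/D; 21:G/Y; 22:S/L; 32:F/T; 36:M/S.
p = 9/42 = 0.214286.
d = −ln(1 − 0.214286) = −ln(0.785714) = 0.2412.

0.2412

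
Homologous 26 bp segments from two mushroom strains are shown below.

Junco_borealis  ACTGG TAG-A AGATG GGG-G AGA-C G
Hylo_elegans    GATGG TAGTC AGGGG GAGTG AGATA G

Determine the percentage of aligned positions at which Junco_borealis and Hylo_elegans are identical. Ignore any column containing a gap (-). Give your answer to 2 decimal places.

Excluding the 3 gap columns leaves 23 comparable sites.
Mismatches occur at site 1 (A/G), site 2 (C/A), site 10 (A/C), site 13 (A/G), site 14 (T/G), site 17 (G/A), site 25 (C/A).
16 of the 23 comparable sites match, so the percent identity is 16/23 × 100 = 69.57%.

69.57%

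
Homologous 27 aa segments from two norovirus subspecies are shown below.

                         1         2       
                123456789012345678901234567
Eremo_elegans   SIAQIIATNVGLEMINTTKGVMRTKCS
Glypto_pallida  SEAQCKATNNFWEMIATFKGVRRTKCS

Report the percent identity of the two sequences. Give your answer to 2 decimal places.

Mismatches occur at site 2 (I→E), site 5 (I→C), site 6 (I→K), site 10 (V→N), site 11 (G→F), site 12 (L→W), site 16 (N→A), site 18 (T→F), site 22 (M→R).
18 of the 27 sites match, so the percent identity is 18/27 × 100 = 66.67%.

66.67%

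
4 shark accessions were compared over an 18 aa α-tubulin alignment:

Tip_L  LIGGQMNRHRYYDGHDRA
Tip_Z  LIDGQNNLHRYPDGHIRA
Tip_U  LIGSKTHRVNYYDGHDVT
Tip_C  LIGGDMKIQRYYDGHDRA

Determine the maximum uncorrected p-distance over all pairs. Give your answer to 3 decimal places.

0.667

Pairwise Hamming distances:
  Tip_L vs Tip_Z: 5
  Tip_L vs Tip_U: 8
  Tip_L vs Tip_C: 4
  Tip_Z vs Tip_U: 12
  Tip_Z vs Tip_C: 8
  Tip_U vs Tip_C: 9
The largest is 12 mismatches, between Tip_Z and Tip_U; p = 12/18 = 0.667.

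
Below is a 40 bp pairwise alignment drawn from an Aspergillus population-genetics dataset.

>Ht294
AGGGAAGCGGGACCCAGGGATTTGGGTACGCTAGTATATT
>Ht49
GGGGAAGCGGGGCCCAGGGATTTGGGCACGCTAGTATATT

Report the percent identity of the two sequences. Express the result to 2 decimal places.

Mismatches occur at site 1 (A→G), site 12 (A→G), site 27 (T→C).
37 of the 40 sites match, so the percent identity is 37/40 × 100 = 92.50%.

92.50%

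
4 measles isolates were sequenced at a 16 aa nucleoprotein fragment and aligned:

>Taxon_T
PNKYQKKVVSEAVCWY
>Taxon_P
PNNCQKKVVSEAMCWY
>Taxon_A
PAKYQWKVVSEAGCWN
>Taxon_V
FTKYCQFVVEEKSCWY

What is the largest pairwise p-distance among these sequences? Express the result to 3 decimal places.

0.625

Pairwise Hamming distances:
  Taxon_T vs Taxon_P: 3
  Taxon_T vs Taxon_A: 4
  Taxon_T vs Taxon_V: 8
  Taxon_P vs Taxon_A: 6
  Taxon_P vs Taxon_V: 10
  Taxon_A vs Taxon_V: 9
The largest is 10 mismatches, between Taxon_P and Taxon_V; p = 10/16 = 0.625.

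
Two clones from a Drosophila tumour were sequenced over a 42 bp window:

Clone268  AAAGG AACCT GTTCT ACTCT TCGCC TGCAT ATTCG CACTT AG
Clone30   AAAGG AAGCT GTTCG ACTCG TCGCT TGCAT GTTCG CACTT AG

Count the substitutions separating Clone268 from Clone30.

5

The sequences differ at positions 8 (C/G), 15 (T/G), 20 (T/G), 25 (C/T), 31 (A/G).
That gives 5 mismatches out of 42 aligned sites, so the Hamming distance is 5.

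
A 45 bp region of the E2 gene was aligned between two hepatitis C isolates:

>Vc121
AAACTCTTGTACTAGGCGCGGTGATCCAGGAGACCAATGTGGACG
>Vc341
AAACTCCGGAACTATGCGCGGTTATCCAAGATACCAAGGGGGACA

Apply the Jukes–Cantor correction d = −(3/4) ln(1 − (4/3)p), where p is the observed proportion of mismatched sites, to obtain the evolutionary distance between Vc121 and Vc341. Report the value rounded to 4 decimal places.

0.2635

Differing sites — 7:T/C; 8:T/G; 10:T/A; 15:G/T; 23:G/T; 29:G/A; 32:G/T; 38:T/G; 40:T/G; 45:G/A.
p = 10/45 = 0.222222.
d = −0.75 · ln(1 − (4/3)·0.222222) = −0.75 · ln(0.703704) = −0.75 · (-0.351397) = 0.2635.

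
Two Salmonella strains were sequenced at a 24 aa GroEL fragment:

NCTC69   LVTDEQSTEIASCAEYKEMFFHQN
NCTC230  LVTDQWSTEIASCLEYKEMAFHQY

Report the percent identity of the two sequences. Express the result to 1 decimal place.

The sequences differ at positions 5 (E/Q), 6 (Q/W), 14 (A/L), 20 (F/A), 24 (N/Y).
19 of the 24 sites match, so the percent identity is 19/24 × 100 = 79.2%.

79.2%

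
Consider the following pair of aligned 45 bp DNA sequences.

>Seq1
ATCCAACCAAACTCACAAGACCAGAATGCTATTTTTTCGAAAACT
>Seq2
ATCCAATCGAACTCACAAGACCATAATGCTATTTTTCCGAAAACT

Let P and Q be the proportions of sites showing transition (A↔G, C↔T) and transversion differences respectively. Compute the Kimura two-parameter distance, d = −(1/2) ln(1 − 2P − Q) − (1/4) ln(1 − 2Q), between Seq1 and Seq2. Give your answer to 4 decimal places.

0.0959

Mismatches occur at site 7 (C/T, transition), site 9 (A/G, transition), site 24 (G/T, transversion), site 37 (T/C, transition).
Of the 4 differences, 3 transitions and 1 transversion over 45 sites: P = 3/45 = 0.066667, Q = 1/45 = 0.022222.
d = −0.5·ln(0.844444) − 0.25·ln(0.955556) = −0.5·(-0.169077) − 0.25·(-0.045462) = 0.0959.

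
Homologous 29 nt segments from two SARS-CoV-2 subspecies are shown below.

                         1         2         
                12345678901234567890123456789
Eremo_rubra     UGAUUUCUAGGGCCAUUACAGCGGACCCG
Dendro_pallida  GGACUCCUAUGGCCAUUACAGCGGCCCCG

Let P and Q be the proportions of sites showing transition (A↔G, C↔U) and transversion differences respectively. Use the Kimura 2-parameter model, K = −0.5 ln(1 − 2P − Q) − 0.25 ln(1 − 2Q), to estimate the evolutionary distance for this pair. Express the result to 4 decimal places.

0.1961

Mismatches occur at site 1 (U→G, transversion), site 4 (U→C, transition), site 6 (U→C, transition), site 10 (G→U, transversion), site 25 (A→C, transversion).
Of the 5 differences, 2 transitions and 3 transversions over 29 sites: P = 2/29 = 0.068966, Q = 3/29 = 0.103448.
d = −0.5·ln(0.758620) − 0.25·ln(0.793104) = −0.5·(-0.276254) − 0.25·(-0.231801) = 0.1961.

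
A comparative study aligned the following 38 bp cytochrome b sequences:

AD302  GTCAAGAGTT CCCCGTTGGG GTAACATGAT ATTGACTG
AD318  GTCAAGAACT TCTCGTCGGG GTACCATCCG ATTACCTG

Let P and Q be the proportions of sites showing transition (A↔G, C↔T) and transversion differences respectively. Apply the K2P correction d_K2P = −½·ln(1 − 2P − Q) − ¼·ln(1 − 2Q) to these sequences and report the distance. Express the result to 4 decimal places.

Mismatches occur at site 8 (G↔A, transition), site 9 (T↔C, transition), site 11 (C↔T, transition), site 13 (C↔T, transition), site 17 (T↔C, transition), site 24 (A↔C, transversion), site 28 (G↔C, transversion), site 29 (A↔C, transversion), site 30 (T↔G, transversion), site 34 (G↔A, transition), site 35 (A↔C, transversion).
Of the 11 differences, 6 transitions and 5 transversions over 38 sites: P = 6/38 = 0.157895, Q = 5/38 = 0.131579.
d = −0.5·ln(0.552631) − 0.25·ln(0.736842) = −0.5·(-0.593065) − 0.25·(-0.305382) = 0.3729.

0.3729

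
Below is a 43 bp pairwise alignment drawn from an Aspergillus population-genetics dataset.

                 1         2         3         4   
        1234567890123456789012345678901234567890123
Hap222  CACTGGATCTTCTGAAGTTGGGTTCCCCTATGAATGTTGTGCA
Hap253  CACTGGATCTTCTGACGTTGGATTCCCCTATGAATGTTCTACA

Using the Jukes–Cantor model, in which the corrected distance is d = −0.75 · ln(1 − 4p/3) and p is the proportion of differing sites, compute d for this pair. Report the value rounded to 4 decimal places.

0.0993

Mismatches occur at site 16 (A→C), site 22 (G→A), site 39 (G→C), site 41 (G→A).
p = 4/43 = 0.093023.
d = −0.75 · ln(1 − (4/3)·0.093023) = −0.75 · ln(0.875969) = −0.75 · (-0.132425) = 0.0993.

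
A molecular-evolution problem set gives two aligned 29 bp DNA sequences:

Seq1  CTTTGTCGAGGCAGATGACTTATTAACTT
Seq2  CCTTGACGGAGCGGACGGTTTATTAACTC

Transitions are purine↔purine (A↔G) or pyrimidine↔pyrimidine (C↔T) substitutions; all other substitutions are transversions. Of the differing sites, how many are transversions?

1

The sequences differ at positions 2 (T/C, transition), 6 (T/A, transversion), 9 (A/G, transition), 10 (G/A, transition), 13 (A/G, transition), 16 (T/C, transition), 18 (A/G, transition), 19 (C/T, transition), 29 (T/C, transition).
Of the 9 differences, 8 transitions and 1 transversion, so the answer is 1.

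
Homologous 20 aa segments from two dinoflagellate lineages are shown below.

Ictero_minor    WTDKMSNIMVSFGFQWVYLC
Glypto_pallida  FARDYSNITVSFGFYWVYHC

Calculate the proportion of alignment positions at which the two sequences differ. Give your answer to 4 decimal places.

0.4000

The sequences differ at positions 1 (W/F), 2 (T/A), 3 (D/R), 4 (K/D), 5 (M/Y), 9 (M/T), 15 (Q/Y), 19 (L/H).
There are 8 differences over 20 sites, so p = 8/20 = 0.4000.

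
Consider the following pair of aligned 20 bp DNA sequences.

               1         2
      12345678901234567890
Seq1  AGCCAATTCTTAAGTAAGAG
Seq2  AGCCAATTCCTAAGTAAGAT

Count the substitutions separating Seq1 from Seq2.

The sequences differ at positions 10 (T/C), 20 (G/T).
That gives 2 mismatches out of 20 aligned sites, so the Hamming distance is 2.

2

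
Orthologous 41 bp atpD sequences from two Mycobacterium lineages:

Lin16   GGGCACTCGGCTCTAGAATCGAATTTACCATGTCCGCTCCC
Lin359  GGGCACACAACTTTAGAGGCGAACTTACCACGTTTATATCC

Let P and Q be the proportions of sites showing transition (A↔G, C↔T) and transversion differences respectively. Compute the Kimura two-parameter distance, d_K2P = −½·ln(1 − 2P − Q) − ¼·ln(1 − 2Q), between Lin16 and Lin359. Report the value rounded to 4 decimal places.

Mismatches occur at site 7 (T↔A, transversion), site 9 (G↔A, transition), site 10 (G↔A, transition), site 13 (C↔T, transition), site 18 (A↔G, transition), site 19 (T↔G, transversion), site 24 (T↔C, transition), site 31 (T↔C, transition), site 34 (C↔T, transition), site 35 (C↔T, transition), site 36 (G↔A, transition), site 37 (C↔T, transition), site 38 (T↔A, transversion), site 39 (C↔T, transition).
Of the 14 differences, 11 transitions and 3 transversions over 41 sites: P = 11/41 = 0.268293, Q = 3/41 = 0.073171.
d = −0.5·ln(0.390243) − 0.25·ln(0.853658) = −0.5·(-0.940986) − 0.25·(-0.158225) = 0.5100.

0.5100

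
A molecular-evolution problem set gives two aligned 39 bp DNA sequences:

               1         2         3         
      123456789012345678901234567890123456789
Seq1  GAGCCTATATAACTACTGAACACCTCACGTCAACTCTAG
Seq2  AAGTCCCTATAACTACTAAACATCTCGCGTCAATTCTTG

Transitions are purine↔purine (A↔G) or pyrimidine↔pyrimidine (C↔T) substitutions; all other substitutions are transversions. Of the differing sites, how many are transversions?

Mismatches occur at site 1 (G/A, transition), site 4 (C/T, transition), site 6 (T/C, transition), site 7 (A/C, transversion), site 18 (G/A, transition), site 23 (C/T, transition), site 27 (A/G, transition), site 34 (C/T, transition), site 38 (A/T, transversion).
Of the 9 differences, 7 transitions and 2 transversions, so the answer is 2.

2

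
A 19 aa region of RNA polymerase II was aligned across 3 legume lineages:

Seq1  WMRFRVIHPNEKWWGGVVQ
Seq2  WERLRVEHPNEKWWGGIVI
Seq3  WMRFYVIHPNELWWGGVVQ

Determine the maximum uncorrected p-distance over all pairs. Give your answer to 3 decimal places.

0.368

Pairwise Hamming distances:
  Seq1 vs Seq2: 5
  Seq1 vs Seq3: 2
  Seq2 vs Seq3: 7
The largest is 7 mismatches, between Seq2 and Seq3; p = 7/19 = 0.368.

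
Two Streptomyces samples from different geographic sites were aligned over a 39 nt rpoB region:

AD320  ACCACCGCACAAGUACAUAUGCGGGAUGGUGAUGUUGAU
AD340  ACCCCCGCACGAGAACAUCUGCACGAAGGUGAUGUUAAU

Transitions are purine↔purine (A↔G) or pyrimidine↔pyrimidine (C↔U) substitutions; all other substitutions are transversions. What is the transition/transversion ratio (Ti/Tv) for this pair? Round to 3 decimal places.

0.600

Mismatches occur at site 4 (A/C, transversion), site 11 (A/G, transition), site 14 (U/A, transversion), site 19 (A/C, transversion), site 23 (G/A, transition), site 24 (G/C, transversion), site 27 (U/A, transversion), site 37 (G/A, transition).
Of the 8 differences, 3 transitions and 5 transversions, so Ti/Tv = 3/5 = 0.600.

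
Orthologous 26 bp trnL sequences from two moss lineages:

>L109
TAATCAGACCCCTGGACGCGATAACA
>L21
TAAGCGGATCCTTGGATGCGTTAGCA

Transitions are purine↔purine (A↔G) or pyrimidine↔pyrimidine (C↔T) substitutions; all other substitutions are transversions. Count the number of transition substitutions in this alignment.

Mismatches occur at site 4 (T/G, transversion), site 6 (A/G, transition), site 9 (C/T, transition), site 12 (C/T, transition), site 17 (C/T, transition), site 21 (A/T, transversion), site 24 (A/G, transition).
Of the 7 differences, 5 transitions and 2 transversions, so the answer is 5.

5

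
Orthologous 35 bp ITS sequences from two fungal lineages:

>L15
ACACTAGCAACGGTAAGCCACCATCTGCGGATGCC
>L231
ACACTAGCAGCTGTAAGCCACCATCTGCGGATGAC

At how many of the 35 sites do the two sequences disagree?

3

Differing sites — 10:A/G; 12:G/T; 34:C/A.
That gives 3 mismatches out of 35 aligned sites, so the Hamming distance is 3.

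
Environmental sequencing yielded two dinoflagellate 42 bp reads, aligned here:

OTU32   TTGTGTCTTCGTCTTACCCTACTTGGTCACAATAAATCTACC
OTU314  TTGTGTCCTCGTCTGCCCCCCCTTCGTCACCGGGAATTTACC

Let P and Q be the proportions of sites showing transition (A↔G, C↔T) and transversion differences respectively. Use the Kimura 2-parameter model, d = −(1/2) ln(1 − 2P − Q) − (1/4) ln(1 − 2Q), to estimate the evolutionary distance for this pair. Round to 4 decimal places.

Differing sites — 8:T/C (Ti); 15:T/G (Tv); 16:A/C (Tv); 20:T/C (Ti); 21:A/C (Tv); 25:G/C (Tv); 31:A/C (Tv); 32:A/G (Ti); 33:T/G (Tv); 34:A/G (Ti); 38:C/T (Ti).
Of the 11 differences, 5 transitions and 6 transversions over 42 sites: P = 5/42 = 0.119048, Q = 6/42 = 0.142857.
d = −0.5·ln(0.619047) − 0.25·ln(0.714286) = −0.5·(-0.479574) − 0.25·(-0.336472) = 0.3239.

0.3239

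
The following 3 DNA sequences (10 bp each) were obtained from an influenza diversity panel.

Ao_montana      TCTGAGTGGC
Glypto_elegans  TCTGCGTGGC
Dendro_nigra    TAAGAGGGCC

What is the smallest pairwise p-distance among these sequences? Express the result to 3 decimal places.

Pairwise Hamming distances:
  Ao_montana vs Glypto_elegans: 1
  Ao_montana vs Dendro_nigra: 4
  Glypto_elegans vs Dendro_nigra: 5
The smallest is 1 mismatch, between Ao_montana and Glypto_elegans; p = 1/10 = 0.100.

0.100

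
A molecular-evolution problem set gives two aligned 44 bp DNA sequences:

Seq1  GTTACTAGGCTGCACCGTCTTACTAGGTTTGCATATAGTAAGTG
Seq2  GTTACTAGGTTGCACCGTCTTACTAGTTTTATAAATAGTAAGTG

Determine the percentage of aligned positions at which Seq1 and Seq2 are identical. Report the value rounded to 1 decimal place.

Differing sites — 10:C/T; 27:G/T; 31:G/A; 32:C/T; 34:T/A.
39 of the 44 sites match, so the percent identity is 39/44 × 100 = 88.6%.

88.6%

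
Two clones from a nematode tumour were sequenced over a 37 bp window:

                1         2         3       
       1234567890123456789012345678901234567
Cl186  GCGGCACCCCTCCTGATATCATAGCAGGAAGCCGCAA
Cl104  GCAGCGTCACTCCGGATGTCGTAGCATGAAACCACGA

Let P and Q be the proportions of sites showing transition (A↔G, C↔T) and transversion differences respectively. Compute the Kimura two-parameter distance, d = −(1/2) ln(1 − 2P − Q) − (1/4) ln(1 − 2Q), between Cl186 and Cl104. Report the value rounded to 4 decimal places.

0.4045

The sequences differ at positions 3 (G/A, transition), 6 (A/G, transition), 7 (C/T, transition), 9 (C/A, transversion), 14 (T/G, transversion), 18 (A/G, transition), 21 (A/G, transition), 27 (G/T, transversion), 31 (G/A, transition), 34 (G/A, transition), 36 (A/G, transition).
Of the 11 differences, 8 transitions and 3 transversions over 37 sites: P = 8/37 = 0.216216, Q = 3/37 = 0.081081.
d = −0.5·ln(0.486487) − 0.25·ln(0.837838) = −0.5·(-0.720545) − 0.25·(-0.176931) = 0.4045.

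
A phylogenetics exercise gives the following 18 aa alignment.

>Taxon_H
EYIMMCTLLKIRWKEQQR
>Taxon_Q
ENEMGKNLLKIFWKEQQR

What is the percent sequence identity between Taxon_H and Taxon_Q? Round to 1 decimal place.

Differing sites — 2:Y/N; 3:I/E; 5:M/G; 6:C/K; 7:T/N; 12:R/F.
12 of the 18 sites match, so the percent identity is 12/18 × 100 = 66.7%.

66.7%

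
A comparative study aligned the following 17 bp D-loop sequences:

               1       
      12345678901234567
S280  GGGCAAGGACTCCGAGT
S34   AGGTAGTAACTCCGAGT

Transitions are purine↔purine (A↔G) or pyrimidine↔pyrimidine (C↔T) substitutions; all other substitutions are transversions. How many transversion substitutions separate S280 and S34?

The sequences differ at positions 1 (G/A, transition), 4 (C/T, transition), 6 (A/G, transition), 7 (G/T, transversion), 8 (G/A, transition).
Of the 5 differences, 4 transitions and 1 transversion, so the answer is 1.

1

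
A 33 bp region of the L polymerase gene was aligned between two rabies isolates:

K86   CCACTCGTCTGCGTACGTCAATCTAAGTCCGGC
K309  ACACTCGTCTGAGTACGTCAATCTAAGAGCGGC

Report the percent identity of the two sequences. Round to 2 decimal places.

87.88%

Mismatches occur at site 1 (C↔A), site 12 (C↔A), site 28 (T↔A), site 29 (C↔G).
29 of the 33 sites match, so the percent identity is 29/33 × 100 = 87.88%.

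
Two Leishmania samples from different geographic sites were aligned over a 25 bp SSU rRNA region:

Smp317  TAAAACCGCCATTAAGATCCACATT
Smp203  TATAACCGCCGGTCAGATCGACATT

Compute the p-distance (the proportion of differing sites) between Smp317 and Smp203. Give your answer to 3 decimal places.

The sequences differ at positions 3 (A/T), 11 (A/G), 12 (T/G), 14 (A/C), 20 (C/G).
There are 5 differences over 25 sites, so p = 5/25 = 0.200.

0.200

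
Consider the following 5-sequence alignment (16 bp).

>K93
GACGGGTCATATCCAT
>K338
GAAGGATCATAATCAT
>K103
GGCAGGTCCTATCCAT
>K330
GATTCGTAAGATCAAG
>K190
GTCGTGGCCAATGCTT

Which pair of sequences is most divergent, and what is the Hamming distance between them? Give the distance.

Pairwise Hamming distances:
  K93 vs K338: 4
  K93 vs K103: 3
  K93 vs K330: 7
  K93 vs K190: 7
  K338 vs K103: 7
  K338 vs K330: 10
  K338 vs K190: 10
  K103 vs K330: 9
  K103 vs K190: 7
  K330 vs K190: 12
The largest is 12, between K330 and K190.

12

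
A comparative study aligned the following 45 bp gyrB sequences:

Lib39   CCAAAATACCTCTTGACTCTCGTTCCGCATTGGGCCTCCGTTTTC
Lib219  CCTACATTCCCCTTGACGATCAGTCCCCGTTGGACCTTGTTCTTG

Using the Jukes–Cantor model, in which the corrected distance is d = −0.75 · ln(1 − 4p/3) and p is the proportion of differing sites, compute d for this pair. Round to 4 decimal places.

The sequences differ at positions 3 (A/T), 5 (A/C), 8 (A/T), 11 (T/C), 18 (T/G), 19 (C/A), 22 (G/A), 23 (T/G), 27 (G/C), 29 (A/G), 34 (G/A), 38 (C/T), 39 (C/G), 40 (G/T), 42 (T/C), 45 (C/G).
p = 16/45 = 0.355556.
d = −0.75 · ln(1 − (4/3)·0.355556) = −0.75 · ln(0.525925) = −0.75 · (-0.642597) = 0.4819.

0.4819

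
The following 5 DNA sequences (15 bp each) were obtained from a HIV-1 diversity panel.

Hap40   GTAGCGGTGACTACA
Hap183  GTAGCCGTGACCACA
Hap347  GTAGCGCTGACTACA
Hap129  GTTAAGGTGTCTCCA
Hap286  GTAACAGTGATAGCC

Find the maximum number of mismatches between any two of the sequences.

Pairwise Hamming distances:
  Hap40 vs Hap183: 2
  Hap40 vs Hap347: 1
  Hap40 vs Hap129: 5
  Hap40 vs Hap286: 6
  Hap183 vs Hap347: 3
  Hap183 vs Hap129: 7
  Hap183 vs Hap286: 6
  Hap347 vs Hap129: 6
  Hap347 vs Hap286: 7
  Hap129 vs Hap286: 8
The largest is 8, between Hap129 and Hap286.

8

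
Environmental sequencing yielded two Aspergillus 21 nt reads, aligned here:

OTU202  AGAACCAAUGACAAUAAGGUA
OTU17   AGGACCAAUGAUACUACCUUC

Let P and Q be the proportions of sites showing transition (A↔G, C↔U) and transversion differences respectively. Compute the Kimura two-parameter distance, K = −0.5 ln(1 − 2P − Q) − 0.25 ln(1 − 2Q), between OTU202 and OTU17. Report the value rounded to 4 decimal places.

Mismatches occur at site 3 (A/G, transition), site 12 (C/U, transition), site 14 (A/C, transversion), site 17 (A/C, transversion), site 18 (G/C, transversion), site 19 (G/U, transversion), site 21 (A/C, transversion).
Of the 7 differences, 2 transitions and 5 transversions over 21 sites: P = 2/21 = 0.095238, Q = 5/21 = 0.238095.
d = −0.5·ln(0.571429) − 0.25·ln(0.523810) = −0.5·(-0.559615) − 0.25·(-0.646626) = 0.4415.

0.4415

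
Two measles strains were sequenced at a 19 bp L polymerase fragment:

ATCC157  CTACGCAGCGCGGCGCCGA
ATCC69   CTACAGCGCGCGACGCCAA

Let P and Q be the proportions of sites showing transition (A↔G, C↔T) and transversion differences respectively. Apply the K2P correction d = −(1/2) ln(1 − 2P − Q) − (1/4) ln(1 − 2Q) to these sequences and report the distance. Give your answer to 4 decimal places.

0.3324

Differing sites — 5:G/A (Ti); 6:C/G (Tv); 7:A/C (Tv); 13:G/A (Ti); 18:G/A (Ti).
Of the 5 differences, 3 transitions and 2 transversions over 19 sites: P = 3/19 = 0.157895, Q = 2/19 = 0.105263.
d = −0.5·ln(0.578947) − 0.25·ln(0.789474) = −0.5·(-0.546544) − 0.25·(-0.236388) = 0.3324.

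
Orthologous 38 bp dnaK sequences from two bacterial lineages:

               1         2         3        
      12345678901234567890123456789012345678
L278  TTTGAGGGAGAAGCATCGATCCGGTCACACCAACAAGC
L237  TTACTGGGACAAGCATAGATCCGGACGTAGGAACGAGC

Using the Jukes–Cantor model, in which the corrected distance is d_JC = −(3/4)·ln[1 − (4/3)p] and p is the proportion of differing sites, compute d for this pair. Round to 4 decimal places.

The sequences differ at positions 3 (T/A), 4 (G/C), 5 (A/T), 10 (G/C), 17 (C/A), 25 (T/A), 27 (A/G), 28 (C/T), 30 (C/G), 31 (C/G), 35 (A/G).
p = 11/38 = 0.289474.
d = −0.75 · ln(1 − (4/3)·0.289474) = −0.75 · ln(0.614035) = −0.75 · (-0.487703) = 0.3658.

0.3658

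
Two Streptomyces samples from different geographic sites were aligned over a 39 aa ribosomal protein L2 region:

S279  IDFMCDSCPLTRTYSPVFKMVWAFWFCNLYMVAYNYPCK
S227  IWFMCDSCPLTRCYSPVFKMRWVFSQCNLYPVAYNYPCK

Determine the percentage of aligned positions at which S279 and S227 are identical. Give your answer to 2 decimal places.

82.05%

The sequences differ at positions 2 (D/W), 13 (T/C), 21 (V/R), 23 (A/V), 25 (W/S), 26 (F/Q), 31 (M/P).
32 of the 39 sites match, so the percent identity is 32/39 × 100 = 82.05%.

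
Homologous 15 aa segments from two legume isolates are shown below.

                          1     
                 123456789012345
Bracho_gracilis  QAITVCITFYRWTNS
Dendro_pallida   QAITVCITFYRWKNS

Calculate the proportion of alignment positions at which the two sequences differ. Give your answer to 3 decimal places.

0.067

The sequences differ at position 13 (T/K).
There are 1 differences over 15 sites, so p = 1/15 = 0.067.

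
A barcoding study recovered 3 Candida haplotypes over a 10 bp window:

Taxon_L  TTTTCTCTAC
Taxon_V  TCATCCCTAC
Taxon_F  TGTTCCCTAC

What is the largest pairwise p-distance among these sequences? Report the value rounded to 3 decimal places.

Pairwise Hamming distances:
  Taxon_L vs Taxon_V: 3
  Taxon_L vs Taxon_F: 2
  Taxon_V vs Taxon_F: 2
The largest is 3 mismatches, between Taxon_L and Taxon_V; p = 3/10 = 0.300.

0.300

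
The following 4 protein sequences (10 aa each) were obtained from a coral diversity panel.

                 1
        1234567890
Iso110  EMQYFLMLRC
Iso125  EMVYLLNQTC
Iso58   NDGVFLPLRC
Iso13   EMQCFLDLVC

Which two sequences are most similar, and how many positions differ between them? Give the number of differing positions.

3

Pairwise Hamming distances:
  Iso110 vs Iso125: 5
  Iso110 vs Iso58: 5
  Iso110 vs Iso13: 3
  Iso125 vs Iso58: 8
  Iso125 vs Iso13: 6
  Iso58 vs Iso13: 6
The smallest is 3, between Iso110 and Iso13.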